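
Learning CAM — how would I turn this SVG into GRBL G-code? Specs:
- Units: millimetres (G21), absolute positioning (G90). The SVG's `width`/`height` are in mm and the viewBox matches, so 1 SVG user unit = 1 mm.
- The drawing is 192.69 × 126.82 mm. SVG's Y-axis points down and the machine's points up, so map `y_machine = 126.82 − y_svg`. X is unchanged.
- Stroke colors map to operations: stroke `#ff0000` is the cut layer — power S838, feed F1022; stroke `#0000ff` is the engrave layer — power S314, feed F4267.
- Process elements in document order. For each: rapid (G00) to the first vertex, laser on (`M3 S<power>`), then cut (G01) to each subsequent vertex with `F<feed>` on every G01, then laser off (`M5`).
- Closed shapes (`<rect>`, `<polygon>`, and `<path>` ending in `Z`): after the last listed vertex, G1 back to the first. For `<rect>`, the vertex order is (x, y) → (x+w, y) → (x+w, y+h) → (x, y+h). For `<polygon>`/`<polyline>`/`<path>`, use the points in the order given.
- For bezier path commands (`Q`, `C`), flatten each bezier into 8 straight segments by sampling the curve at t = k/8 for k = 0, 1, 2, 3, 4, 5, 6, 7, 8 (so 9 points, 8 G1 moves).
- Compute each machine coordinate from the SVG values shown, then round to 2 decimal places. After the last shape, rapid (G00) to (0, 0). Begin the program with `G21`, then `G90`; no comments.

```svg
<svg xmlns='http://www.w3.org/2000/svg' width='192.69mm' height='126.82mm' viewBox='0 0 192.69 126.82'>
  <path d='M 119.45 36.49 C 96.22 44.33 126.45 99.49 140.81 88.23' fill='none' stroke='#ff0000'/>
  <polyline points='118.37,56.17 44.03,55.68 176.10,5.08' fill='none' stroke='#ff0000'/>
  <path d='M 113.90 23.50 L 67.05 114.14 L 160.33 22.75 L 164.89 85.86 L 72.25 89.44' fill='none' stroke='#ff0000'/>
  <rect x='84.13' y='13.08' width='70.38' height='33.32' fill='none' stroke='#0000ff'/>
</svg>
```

G21
G90
G00 X119.45 Y90.33
M3 S838
G01 X113.11 Y85.39 F1022
G01 X110.97 Y77.35 F1022
G01 X112.21 Y67.54 F1022
G01 X116.03 Y57.30 F1022
G01 X121.62 Y47.95 F1022
G01 X128.15 Y40.82 F1022
G01 X134.82 Y37.26 F1022
G01 X140.81 Y38.59 F1022
M5
G00 X118.37 Y70.65
M3 S838
G01 X44.03 Y71.14 F1022
G01 X176.10 Y121.74 F1022
M5
G00 X113.90 Y103.32
M3 S838
G01 X67.05 Y12.68 F1022
G01 X160.33 Y104.07 F1022
G01 X164.89 Y40.96 F1022
G01 X72.25 Y37.38 F1022
M5
G00 X84.13 Y113.74
M3 S314
G01 X154.51 Y113.74 F4267
G01 X154.51 Y80.42 F4267
G01 X84.13 Y80.42 F4267
G01 X84.13 Y113.74 F4267
M5
G00 X0.00 Y0.00

1 u = 1 mm; y_m = 126.82 − y.

[1] `<path>` cubic bezier, #ff0000→cut S838 F1022: (119.45,90.33) → (113.11,85.39) → (110.97,77.35) → (112.21,67.54) → (116.03,57.30) → (121.62,47.95) → (128.15,40.82) → (134.82,37.26) → (140.81,38.59)

[2] `<polyline>` open polyline, #ff0000→cut S838 F1022: (118.37,70.65) → (44.03,71.14) → (176.10,121.74)

[3] `<path>` open polyline, #ff0000→cut S838 F1022: (113.90,103.32) → (67.05,12.68) → (160.33,104.07) → (164.89,40.96) → (72.25,37.38)

[4] `<rect>` rectangle, #0000ff→engrave S314 F4267: (84.13,113.74) → (154.51,113.74) → (154.51,80.42) → (84.13,80.42) → (84.13,113.74) (closed)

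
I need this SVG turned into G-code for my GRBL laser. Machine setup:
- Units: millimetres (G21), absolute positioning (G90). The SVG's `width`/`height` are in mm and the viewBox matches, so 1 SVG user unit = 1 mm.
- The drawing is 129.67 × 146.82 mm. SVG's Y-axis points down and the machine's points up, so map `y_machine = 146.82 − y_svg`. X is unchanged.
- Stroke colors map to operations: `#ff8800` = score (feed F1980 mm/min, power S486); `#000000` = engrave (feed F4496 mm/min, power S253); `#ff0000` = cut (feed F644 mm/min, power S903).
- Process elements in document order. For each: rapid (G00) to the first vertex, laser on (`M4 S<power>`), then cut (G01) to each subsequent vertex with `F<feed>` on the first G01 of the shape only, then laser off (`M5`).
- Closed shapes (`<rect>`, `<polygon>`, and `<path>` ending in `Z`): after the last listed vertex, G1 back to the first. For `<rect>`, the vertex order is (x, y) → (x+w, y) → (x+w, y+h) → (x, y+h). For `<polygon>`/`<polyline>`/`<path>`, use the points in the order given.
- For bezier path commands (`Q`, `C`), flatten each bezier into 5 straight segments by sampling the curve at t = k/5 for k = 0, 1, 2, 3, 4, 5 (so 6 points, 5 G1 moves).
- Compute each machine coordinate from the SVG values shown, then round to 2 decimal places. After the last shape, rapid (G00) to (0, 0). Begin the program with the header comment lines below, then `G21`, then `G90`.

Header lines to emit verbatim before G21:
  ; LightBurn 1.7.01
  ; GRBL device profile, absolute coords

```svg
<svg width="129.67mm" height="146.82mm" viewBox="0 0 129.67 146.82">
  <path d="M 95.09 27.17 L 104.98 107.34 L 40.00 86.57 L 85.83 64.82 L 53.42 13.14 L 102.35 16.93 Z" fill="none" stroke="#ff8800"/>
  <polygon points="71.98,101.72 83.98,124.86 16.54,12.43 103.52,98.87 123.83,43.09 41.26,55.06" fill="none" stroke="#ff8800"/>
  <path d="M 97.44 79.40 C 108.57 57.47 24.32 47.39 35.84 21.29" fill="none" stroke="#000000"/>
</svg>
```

1 u = 1 mm; y_m = 146.82 − y.

[1] `<path>` closed polygon, #ff8800→score S486 F1980: (95.09,119.65) → (104.98,39.48) → (40.00,60.25) → (85.83,82.00) → (53.42,133.68) → (102.35,129.89) → (95.09,119.65) (closed)

[2] `<polygon>` closed polygon, #ff8800→score S486 F1980: (71.98,45.10) → (83.98,21.96) → (16.54,134.39) → (103.52,47.95) → (123.83,103.73) → (41.26,91.76) → (71.98,45.10) (closed)

[3] `<path>` cubic bezier, #000000→engrave S253 F4496: (97.44,67.42) → (94.20,79.38) → (77.25,89.83) → (55.75,100.12) → (38.89,111.57) → (35.84,125.53)

; LightBurn 1.7.01
; GRBL device profile, absolute coords
G21
G90
G00 X95.09 Y119.65
M4 S486
G01 X104.98 Y39.48 F1980
G01 X40.00 Y60.25
G01 X85.83 Y82.00
G01 X53.42 Y133.68
G01 X102.35 Y129.89
G01 X95.09 Y119.65
M5
G00 X71.98 Y45.10
M4 S486
G01 X83.98 Y21.96 F1980
G01 X16.54 Y134.39
G01 X103.52 Y47.95
G01 X123.83 Y103.73
G01 X41.26 Y91.76
G01 X71.98 Y45.10
M5
G00 X97.44 Y67.42
M4 S253
G01 X94.20 Y79.38 F4496
G01 X77.25 Y89.83
G01 X55.75 Y100.12
G01 X38.89 Y111.57
G01 X35.84 Y125.53
M5
G00 X0.00 Y0.00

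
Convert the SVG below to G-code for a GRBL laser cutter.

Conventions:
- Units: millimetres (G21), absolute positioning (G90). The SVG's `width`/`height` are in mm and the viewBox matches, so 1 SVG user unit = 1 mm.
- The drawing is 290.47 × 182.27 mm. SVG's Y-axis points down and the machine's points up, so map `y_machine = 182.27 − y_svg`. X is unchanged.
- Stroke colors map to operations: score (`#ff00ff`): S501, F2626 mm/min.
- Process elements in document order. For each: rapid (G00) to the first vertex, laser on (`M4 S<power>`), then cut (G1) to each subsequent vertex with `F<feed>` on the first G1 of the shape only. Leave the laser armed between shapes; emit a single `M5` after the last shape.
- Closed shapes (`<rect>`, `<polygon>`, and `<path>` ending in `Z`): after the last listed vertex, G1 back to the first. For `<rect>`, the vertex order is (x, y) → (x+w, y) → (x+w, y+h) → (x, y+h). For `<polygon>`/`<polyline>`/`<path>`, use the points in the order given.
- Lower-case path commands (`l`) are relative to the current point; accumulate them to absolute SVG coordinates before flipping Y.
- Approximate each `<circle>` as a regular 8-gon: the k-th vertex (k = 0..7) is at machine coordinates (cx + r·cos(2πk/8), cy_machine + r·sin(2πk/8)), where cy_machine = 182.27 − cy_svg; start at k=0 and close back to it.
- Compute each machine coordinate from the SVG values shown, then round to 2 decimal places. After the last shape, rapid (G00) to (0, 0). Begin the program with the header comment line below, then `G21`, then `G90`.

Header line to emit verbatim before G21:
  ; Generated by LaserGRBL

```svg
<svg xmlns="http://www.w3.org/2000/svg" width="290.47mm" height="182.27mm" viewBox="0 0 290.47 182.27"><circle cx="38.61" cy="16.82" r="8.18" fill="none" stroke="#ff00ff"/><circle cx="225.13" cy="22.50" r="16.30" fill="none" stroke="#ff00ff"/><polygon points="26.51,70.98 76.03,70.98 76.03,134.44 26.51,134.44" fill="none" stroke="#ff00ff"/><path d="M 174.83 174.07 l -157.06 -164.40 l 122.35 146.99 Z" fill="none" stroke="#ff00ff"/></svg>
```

; Generated by LaserGRBL
G21
G90
G00 X46.79 Y165.45
M4 S501
G1 X44.39 Y171.23 F2626
G1 X38.61 Y173.63
G1 X32.83 Y171.23
G1 X30.43 Y165.45
G1 X32.83 Y159.67
G1 X38.61 Y157.27
G1 X44.39 Y159.67
G1 X46.79 Y165.45
G00 X241.43 Y159.77
M4 S501
G1 X236.66 Y171.30 F2626
G1 X225.13 Y176.07
G1 X213.60 Y171.30
G1 X208.83 Y159.77
G1 X213.60 Y148.24
G1 X225.13 Y143.47
G1 X236.66 Y148.24
G1 X241.43 Y159.77
G00 X26.51 Y111.29
M4 S501
G1 X76.03 Y111.29 F2626
G1 X76.03 Y47.83
G1 X26.51 Y47.83
G1 X26.51 Y111.29
G00 X174.83 Y8.20
M4 S501
G1 X17.77 Y172.60 F2626
G1 X140.12 Y25.61
G1 X174.83 Y8.20
M5
G00 X0.00 Y0.00

1 u = 1 mm; y_m = 182.27 − y.

[1] `<circle>` circle, #ff00ff→score S501 F2626: (46.79,165.45) → (44.39,171.23) → (38.61,173.63) → (32.83,171.23) → (30.43,165.45) → (32.83,159.67) → (38.61,157.27) → (44.39,159.67) → (46.79,165.45) (closed)

[2] `<circle>` circle, #ff00ff→score S501 F2626: (241.43,159.77) → (236.66,171.30) → (225.13,176.07) → (213.60,171.30) → (208.83,159.77) → (213.60,148.24) → (225.13,143.47) → (236.66,148.24) → (241.43,159.77) (closed)

[3] `<polygon>` rectangle, #ff00ff→score S501 F2626: (26.51,111.29) → (76.03,111.29) → (76.03,47.83) → (26.51,47.83) → (26.51,111.29) (closed)

[4] `<path>` closed polygon, #ff00ff→score S501 F2626: (174.83,8.20) → (17.77,172.60) → (140.12,25.61) → (174.83,8.20) (closed)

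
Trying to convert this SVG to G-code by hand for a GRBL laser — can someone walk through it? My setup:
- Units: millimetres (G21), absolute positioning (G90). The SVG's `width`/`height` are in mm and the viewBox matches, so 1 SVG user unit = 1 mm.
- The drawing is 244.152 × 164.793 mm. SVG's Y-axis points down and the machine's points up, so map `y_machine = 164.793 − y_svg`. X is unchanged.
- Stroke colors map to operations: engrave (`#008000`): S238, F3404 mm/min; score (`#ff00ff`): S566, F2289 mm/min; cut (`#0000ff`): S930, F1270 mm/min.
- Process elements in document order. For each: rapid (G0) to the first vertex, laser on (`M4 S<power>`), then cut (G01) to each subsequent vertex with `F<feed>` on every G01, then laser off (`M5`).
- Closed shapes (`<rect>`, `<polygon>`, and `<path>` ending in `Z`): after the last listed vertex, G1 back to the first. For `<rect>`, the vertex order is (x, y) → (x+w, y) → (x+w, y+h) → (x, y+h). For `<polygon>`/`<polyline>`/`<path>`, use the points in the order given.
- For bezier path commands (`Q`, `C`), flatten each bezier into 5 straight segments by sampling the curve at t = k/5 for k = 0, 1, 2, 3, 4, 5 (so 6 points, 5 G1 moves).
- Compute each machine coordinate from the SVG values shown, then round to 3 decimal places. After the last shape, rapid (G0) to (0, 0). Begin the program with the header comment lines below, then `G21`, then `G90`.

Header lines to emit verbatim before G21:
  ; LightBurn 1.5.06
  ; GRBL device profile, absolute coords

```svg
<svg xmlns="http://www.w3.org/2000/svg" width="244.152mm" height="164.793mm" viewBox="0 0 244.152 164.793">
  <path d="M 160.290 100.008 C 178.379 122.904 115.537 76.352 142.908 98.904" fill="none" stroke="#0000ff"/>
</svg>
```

; LightBurn 1.5.06
; GRBL device profile, absolute coords
G21
G90
G0 X160.290 Y64.785
M4 S930
G01 X162.801 Y58.273 F1270
G01 X154.103 Y61.778 F1270
G01 X142.412 Y68.649 F1270
G01 X135.942 Y72.236 F1270
G01 X142.908 Y65.889 F1270
M5
G0 X0.000 Y0.000

1 u = 1 mm; y_m = 164.793 − y.

[1] `<path>` cubic bezier, #0000ff→cut S930 F1270: (160.290,64.785) → (162.801,58.273) → (154.103,61.778) → (142.412,68.649) → (135.942,72.236) → (142.908,65.889)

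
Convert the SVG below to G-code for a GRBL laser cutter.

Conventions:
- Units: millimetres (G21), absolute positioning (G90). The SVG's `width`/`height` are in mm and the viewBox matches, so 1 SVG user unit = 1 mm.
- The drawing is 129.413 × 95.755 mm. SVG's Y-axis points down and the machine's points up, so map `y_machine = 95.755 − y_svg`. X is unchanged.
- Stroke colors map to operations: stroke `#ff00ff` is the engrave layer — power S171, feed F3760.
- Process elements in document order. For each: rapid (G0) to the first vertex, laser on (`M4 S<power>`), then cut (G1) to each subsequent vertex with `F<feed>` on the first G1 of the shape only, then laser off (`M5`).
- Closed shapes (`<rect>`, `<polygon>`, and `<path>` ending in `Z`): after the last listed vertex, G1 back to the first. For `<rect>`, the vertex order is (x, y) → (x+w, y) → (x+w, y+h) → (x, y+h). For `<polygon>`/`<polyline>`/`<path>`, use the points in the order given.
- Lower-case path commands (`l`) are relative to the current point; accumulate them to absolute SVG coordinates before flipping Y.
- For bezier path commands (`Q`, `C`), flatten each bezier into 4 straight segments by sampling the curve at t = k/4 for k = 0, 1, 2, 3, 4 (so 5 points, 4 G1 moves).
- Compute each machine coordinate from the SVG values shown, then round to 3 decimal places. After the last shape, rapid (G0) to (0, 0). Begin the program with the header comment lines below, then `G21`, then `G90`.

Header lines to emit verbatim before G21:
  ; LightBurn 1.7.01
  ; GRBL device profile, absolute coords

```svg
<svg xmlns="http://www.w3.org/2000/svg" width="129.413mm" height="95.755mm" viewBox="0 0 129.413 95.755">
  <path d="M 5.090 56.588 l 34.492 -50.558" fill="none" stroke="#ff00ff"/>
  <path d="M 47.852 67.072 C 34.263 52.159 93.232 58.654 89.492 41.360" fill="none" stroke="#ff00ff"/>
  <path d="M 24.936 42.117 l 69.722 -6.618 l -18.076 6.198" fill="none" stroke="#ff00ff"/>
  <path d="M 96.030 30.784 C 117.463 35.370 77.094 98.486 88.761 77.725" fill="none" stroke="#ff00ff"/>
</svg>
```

; LightBurn 1.7.01
; GRBL device profile, absolute coords
G21
G90
G0 X5.090 Y39.167
M4 S171
G1 X39.582 Y89.725 F3760
M5
G0 X47.852 Y28.683
M4 S171
G1 X49.151 Y36.560 F3760
G1 X64.979 Y40.646
G1 X82.653 Y45.179
G1 X89.492 Y54.395
M5
G0 X24.936 Y53.638
M4 S171
G1 X94.658 Y60.256 F3760
G1 X76.582 Y54.058
M5
G0 X96.030 Y64.971
M4 S171
G1 X102.296 Y52.782 F3760
G1 X96.058 Y31.995
G1 X87.989 Y15.961
G1 X88.761 Y18.030
M5
G0 X0.000 Y0.000

viewBox `0 0 129.413 95.755` with mm width/height → 1 unit = 1 mm. Flip: y_m = 95.755 − y_svg.

**Shape 1** — `<path>` line segment, stroke `#ff00ff` → engrave (S171, F3760). Machine vertices: (5.090,39.167) → (39.582,89.725). Open path.

**Shape 2** — `<path>` cubic bezier, stroke `#ff00ff` → engrave (S171, F3760). Control points (SVG): P0=(47.852,67.072), P1=(34.263,52.159), P2=(93.232,58.654), P3=(89.492,41.360); sampled at t=k/4. Machine vertices: (47.852,28.683) → (49.151,36.560) → (64.979,40.646) → (82.653,45.179) → (89.492,54.395). Open path.

**Shape 3** — `<path>` open polyline, stroke `#ff00ff` → engrave (S171, F3760). Machine vertices: (24.936,53.638) → (94.658,60.256) → (76.582,54.058). Open path.

**Shape 4** — `<path>` cubic bezier, stroke `#ff00ff` → engrave (S171, F3760). Control points (SVG): P0=(96.030,30.784), P1=(117.463,35.370), P2=(77.094,98.486), P3=(88.761,77.725); sampled at t=k/4. Machine vertices: (96.030,64.971) → (102.296,52.782) → (96.058,31.995) → (87.989,15.961) → (88.761,18.030). Open path.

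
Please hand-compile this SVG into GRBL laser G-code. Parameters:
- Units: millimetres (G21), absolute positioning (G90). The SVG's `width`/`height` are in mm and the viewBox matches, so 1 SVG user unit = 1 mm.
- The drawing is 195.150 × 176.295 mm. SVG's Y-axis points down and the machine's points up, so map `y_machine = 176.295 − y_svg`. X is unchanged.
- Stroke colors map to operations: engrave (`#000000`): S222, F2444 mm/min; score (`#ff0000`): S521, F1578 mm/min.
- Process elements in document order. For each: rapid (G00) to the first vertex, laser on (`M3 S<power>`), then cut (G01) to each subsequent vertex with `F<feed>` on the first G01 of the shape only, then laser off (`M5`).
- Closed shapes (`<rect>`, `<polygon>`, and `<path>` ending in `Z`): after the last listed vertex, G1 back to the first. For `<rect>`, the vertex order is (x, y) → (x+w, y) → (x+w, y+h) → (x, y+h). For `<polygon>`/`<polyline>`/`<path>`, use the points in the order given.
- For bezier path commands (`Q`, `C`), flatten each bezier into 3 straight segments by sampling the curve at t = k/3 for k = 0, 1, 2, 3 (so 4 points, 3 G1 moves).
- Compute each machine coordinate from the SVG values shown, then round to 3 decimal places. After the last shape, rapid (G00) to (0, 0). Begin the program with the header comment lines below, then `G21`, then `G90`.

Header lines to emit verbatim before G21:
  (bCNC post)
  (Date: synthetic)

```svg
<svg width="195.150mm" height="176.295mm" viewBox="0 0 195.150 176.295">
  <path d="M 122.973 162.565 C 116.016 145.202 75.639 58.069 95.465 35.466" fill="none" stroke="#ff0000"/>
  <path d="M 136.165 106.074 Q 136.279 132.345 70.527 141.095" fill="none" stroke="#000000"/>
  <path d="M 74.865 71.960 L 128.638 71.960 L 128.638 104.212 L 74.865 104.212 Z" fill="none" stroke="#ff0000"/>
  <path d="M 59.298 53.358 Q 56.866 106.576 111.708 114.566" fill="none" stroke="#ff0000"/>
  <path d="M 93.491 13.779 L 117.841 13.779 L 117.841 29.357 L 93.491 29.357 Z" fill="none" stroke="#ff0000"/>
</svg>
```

viewBox `0 0 195.150 176.295` with mm width/height → 1 unit = 1 mm. Flip: y_m = 176.295 − y_svg.

**Shape 1** — `<path>` cubic bezier, stroke `#ff0000` → score (S521, F1578). Control points (SVG): P0=(122.973,162.565), P1=(116.016,145.202), P2=(75.639,58.069), P3=(95.465,35.466); sampled at t=k/3. Machine vertices: (122.973,13.730) → (108.344,49.376) → (92.239,101.690) → (95.465,140.829). Open path.

**Shape 2** — `<path>` quadratic bezier, stroke `#000000` → engrave (S222, F2444). Control points (SVG): P0=(136.165,106.074), P1=(136.279,132.345), P2=(70.527,141.095); sampled at t=k/3. Machine vertices: (136.165,70.221) → (128.923,54.654) → (107.043,42.980) → (70.527,35.200). Open path.

**Shape 3** — `<path>` rectangle, stroke `#ff0000` → score (S521, F1578). Machine vertices: (74.865,104.335) → (128.638,104.335) → (128.638,72.083) → (74.865,72.083) → (74.865,104.335). Closed: final G1 returns to the first vertex.

**Shape 4** — `<path>` quadratic bezier, stroke `#ff0000` → score (S521, F1578). Control points (SVG): P0=(59.298,53.358), P1=(56.866,106.576), P2=(111.708,114.566); sampled at t=k/3. Machine vertices: (59.298,122.937) → (64.040,92.484) → (81.510,72.081) → (111.708,61.729). Open path.

**Shape 5** — `<path>` rectangle, stroke `#ff0000` → score (S521, F1578). Machine vertices: (93.491,162.516) → (117.841,162.516) → (117.841,146.938) → (93.491,146.938) → (93.491,162.516). Closed: final G1 returns to the first vertex.

(bCNC post)
(Date: synthetic)
G21
G90
G00 X122.973 Y13.730
M3 S521
G01 X108.344 Y49.376 F1578
G01 X92.239 Y101.690
G01 X95.465 Y140.829
M5
G00 X136.165 Y70.221
M3 S222
G01 X128.923 Y54.654 F2444
G01 X107.043 Y42.980
G01 X70.527 Y35.200
M5
G00 X74.865 Y104.335
M3 S521
G01 X128.638 Y104.335 F1578
G01 X128.638 Y72.083
G01 X74.865 Y72.083
G01 X74.865 Y104.335
M5
G00 X59.298 Y122.937
M3 S521
G01 X64.040 Y92.484 F1578
G01 X81.510 Y72.081
G01 X111.708 Y61.729
M5
G00 X93.491 Y162.516
M3 S521
G01 X117.841 Y162.516 F1578
G01 X117.841 Y146.938
G01 X93.491 Y146.938
G01 X93.491 Y162.516
M5
G00 X0.000 Y0.000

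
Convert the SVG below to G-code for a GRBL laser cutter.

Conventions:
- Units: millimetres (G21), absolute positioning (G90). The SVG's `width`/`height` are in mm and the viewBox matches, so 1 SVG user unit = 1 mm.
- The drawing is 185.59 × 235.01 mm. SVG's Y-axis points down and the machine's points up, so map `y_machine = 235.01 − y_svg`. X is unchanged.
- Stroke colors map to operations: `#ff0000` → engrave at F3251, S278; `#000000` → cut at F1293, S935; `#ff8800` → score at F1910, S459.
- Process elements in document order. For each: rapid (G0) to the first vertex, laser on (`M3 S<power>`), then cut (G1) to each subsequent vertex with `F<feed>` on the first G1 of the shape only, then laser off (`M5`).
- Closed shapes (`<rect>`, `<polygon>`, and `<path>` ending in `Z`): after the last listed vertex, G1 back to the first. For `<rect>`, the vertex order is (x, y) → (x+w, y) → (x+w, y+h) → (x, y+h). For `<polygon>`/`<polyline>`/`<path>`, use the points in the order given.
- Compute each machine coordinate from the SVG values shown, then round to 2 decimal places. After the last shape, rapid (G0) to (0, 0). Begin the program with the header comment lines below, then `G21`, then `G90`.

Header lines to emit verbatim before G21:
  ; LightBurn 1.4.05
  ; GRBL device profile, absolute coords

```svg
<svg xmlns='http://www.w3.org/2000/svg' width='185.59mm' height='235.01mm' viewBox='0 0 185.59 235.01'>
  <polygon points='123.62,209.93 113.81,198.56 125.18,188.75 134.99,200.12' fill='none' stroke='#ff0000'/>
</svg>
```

viewBox `0 0 185.59 235.01` with mm width/height → 1 unit = 1 mm. Flip: y_m = 235.01 − y_svg.

**Shape 1** — `<polygon>` regular polygon, stroke `#ff0000` → engrave (S278, F3251). Machine vertices: (123.62,25.08) → (113.81,36.45) → (125.18,46.26) → (134.99,34.89) → (123.62,25.08). Closed: final G1 returns to the first vertex.

; LightBurn 1.4.05
; GRBL device profile, absolute coords
G21
G90
G0 X123.62 Y25.08
M3 S278
G1 X113.81 Y36.45 F3251
G1 X125.18 Y46.26
G1 X134.99 Y34.89
G1 X123.62 Y25.08
M5
G0 X0.00 Y0.00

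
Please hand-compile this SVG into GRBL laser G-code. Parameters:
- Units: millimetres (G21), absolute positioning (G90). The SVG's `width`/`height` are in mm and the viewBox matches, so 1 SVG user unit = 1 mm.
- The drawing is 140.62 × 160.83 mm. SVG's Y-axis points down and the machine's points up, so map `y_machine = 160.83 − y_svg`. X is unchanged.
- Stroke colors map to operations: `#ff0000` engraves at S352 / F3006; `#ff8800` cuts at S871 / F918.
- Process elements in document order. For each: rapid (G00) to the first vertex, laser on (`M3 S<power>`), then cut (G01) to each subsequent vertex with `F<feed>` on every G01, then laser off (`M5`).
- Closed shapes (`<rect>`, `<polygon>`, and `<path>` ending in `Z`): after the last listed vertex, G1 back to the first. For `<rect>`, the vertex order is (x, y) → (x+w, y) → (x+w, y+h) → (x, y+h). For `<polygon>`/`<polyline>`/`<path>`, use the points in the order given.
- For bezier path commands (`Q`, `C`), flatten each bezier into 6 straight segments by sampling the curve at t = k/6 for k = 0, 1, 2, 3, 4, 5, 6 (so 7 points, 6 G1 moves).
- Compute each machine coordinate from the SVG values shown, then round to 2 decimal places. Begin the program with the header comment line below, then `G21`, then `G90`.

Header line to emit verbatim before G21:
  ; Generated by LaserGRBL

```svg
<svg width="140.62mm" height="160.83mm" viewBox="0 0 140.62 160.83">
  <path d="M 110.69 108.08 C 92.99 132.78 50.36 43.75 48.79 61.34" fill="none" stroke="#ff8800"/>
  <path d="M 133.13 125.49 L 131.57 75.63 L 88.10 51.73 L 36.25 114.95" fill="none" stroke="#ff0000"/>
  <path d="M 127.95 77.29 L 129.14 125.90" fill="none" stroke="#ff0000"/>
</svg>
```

Since the viewBox matches the mm dimensions, user units are millimetres directly. The only transform is the Y-flip y_m = 160.83 − y_svg.

Shape 1 is a cubic bezier drawn with `<path>`. Its stroke #ff8800 means cut at S871, F918. After flipping Y the toolpath is (110.69,52.75) → (100.07,48.86) → (87.12,57.80) → (73.69,73.45) → (61.60,89.70) → (52.69,100.42) → (48.79,99.49).

Shape 2 is a open polyline drawn with `<path>`. Its stroke #ff0000 means engrave at S352, F3006. After flipping Y the toolpath is (133.13,35.34) → (131.57,85.20) → (88.10,109.10) → (36.25,45.88).

Shape 3 is a line segment drawn with `<path>`. Its stroke #ff0000 means engrave at S352, F3006. After flipping Y the toolpath is (127.95,83.54) → (129.14,34.93).

; Generated by LaserGRBL
G21
G90
G00 X110.69 Y52.75
M3 S871
G01 X100.07 Y48.86 F918
G01 X87.12 Y57.80 F918
G01 X73.69 Y73.45 F918
G01 X61.60 Y89.70 F918
G01 X52.69 Y100.42 F918
G01 X48.79 Y99.49 F918
M5
G00 X133.13 Y35.34
M3 S352
G01 X131.57 Y85.20 F3006
G01 X88.10 Y109.10 F3006
G01 X36.25 Y45.88 F3006
M5
G00 X127.95 Y83.54
M3 S352
G01 X129.14 Y34.93 F3006
M5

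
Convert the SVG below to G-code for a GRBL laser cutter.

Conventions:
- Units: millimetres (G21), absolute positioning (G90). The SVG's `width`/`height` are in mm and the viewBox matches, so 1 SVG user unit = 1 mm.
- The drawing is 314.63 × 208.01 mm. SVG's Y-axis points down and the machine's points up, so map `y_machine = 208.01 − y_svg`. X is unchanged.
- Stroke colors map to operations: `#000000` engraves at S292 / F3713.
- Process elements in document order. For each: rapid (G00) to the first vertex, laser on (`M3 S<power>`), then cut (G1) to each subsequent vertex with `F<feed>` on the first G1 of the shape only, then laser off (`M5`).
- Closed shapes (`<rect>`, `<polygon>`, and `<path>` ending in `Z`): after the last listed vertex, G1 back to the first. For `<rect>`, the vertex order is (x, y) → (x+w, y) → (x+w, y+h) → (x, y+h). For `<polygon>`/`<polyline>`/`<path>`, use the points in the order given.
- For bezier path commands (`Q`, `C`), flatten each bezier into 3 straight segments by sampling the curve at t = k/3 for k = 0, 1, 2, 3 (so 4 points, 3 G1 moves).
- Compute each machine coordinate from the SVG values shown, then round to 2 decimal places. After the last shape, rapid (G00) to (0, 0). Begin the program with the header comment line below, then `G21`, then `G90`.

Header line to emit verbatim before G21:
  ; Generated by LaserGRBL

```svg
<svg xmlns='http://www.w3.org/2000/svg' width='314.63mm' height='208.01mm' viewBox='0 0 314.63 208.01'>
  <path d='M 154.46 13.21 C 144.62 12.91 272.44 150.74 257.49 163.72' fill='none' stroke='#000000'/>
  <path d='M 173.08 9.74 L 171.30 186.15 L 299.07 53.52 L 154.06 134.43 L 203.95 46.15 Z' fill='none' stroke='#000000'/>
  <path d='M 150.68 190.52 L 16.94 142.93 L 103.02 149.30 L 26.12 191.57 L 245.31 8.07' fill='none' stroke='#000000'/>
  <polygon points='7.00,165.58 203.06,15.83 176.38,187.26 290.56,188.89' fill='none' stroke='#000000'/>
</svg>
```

; Generated by LaserGRBL
G21
G90
G00 X154.46 Y194.80
M3 S292
G1 X180.12 Y158.80 F3713
G1 X235.24 Y89.15
G1 X257.49 Y44.29
M5
G00 X173.08 Y198.27
M3 S292
G1 X171.30 Y21.86 F3713
G1 X299.07 Y154.49
G1 X154.06 Y73.58
G1 X203.95 Y161.86
G1 X173.08 Y198.27
M5
G00 X150.68 Y17.49
M3 S292
G1 X16.94 Y65.08 F3713
G1 X103.02 Y58.71
G1 X26.12 Y16.44
G1 X245.31 Y199.94
M5
G00 X7.00 Y42.43
M3 S292
G1 X203.06 Y192.18 F3713
G1 X176.38 Y20.75
G1 X290.56 Y19.12
G1 X7.00 Y42.43
M5
G00 X0.00 Y0.00

viewBox `0 0 314.63 208.01` with mm width/height → 1 unit = 1 mm. Flip: y_m = 208.01 − y_svg.

**Shape 1** — `<path>` cubic bezier, stroke `#000000` → engrave (S292, F3713). Control points (SVG): P0=(154.46,13.21), P1=(144.62,12.91), P2=(272.44,150.74), P3=(257.49,163.72); sampled at t=k/3. Machine vertices: (154.46,194.80) → (180.12,158.80) → (235.24,89.15) → (257.49,44.29). Open path.

**Shape 2** — `<path>` closed polygon, stroke `#000000` → engrave (S292, F3713). Machine vertices: (173.08,198.27) → (171.30,21.86) → (299.07,154.49) → (154.06,73.58) → (203.95,161.86) → (173.08,198.27). Closed: final G1 returns to the first vertex.

**Shape 3** — `<path>` open polyline, stroke `#000000` → engrave (S292, F3713). Machine vertices: (150.68,17.49) → (16.94,65.08) → (103.02,58.71) → (26.12,16.44) → (245.31,199.94). Open path.

**Shape 4** — `<polygon>` closed polygon, stroke `#000000` → engrave (S292, F3713). Machine vertices: (7.00,42.43) → (203.06,192.18) → (176.38,20.75) → (290.56,19.12) → (7.00,42.43). Closed: final G1 returns to the first vertex.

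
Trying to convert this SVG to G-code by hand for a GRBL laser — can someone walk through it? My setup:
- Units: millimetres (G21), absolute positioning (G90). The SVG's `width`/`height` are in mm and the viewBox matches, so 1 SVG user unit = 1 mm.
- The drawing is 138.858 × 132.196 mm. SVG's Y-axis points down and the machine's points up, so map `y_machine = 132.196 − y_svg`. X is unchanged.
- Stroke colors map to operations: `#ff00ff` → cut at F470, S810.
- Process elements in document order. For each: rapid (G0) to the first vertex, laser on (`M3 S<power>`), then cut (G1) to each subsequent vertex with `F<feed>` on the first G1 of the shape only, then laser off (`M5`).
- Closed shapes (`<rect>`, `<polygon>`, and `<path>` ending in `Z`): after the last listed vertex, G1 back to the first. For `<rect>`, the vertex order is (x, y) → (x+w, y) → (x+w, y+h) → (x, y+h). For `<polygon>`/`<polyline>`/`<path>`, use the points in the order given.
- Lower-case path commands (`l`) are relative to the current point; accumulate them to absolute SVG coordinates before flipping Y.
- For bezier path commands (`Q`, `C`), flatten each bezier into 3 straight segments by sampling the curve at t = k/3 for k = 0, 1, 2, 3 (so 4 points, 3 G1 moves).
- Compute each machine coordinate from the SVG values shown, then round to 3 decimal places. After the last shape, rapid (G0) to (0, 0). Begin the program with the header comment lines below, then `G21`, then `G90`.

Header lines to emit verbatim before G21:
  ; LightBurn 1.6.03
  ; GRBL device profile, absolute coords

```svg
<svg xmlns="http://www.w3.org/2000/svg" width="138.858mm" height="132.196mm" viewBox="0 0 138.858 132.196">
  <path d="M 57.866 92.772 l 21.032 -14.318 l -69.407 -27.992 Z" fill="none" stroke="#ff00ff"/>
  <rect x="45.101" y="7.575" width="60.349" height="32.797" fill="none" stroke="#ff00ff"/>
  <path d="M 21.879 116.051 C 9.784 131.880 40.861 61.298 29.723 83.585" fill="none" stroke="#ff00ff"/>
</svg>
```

1 u = 1 mm; y_m = 132.196 − y.

[1] `<path>` closed polygon, #ff00ff→cut S810 F470: (57.866,39.424) → (78.898,53.742) → (9.491,81.734) → (57.866,39.424) (closed)

[2] `<rect>` rectangle, #ff00ff→cut S810 F470: (45.101,124.621) → (105.450,124.621) → (105.450,91.824) → (45.101,91.824) → (45.101,124.621) (closed)

[3] `<path>` cubic bezier, #ff00ff→cut S810 F470: (21.879,16.145) → (21.012,22.480) → (29.952,46.582) → (29.723,48.611)

; LightBurn 1.6.03
; GRBL device profile, absolute coords
G21
G90
G0 X57.866 Y39.424
M3 S810
G1 X78.898 Y53.742 F470
G1 X9.491 Y81.734
G1 X57.866 Y39.424
M5
G0 X45.101 Y124.621
M3 S810
G1 X105.450 Y124.621 F470
G1 X105.450 Y91.824
G1 X45.101 Y91.824
G1 X45.101 Y124.621
M5
G0 X21.879 Y16.145
M3 S810
G1 X21.012 Y22.480 F470
G1 X29.952 Y46.582
G1 X29.723 Y48.611
M5
G0 X0.000 Y0.000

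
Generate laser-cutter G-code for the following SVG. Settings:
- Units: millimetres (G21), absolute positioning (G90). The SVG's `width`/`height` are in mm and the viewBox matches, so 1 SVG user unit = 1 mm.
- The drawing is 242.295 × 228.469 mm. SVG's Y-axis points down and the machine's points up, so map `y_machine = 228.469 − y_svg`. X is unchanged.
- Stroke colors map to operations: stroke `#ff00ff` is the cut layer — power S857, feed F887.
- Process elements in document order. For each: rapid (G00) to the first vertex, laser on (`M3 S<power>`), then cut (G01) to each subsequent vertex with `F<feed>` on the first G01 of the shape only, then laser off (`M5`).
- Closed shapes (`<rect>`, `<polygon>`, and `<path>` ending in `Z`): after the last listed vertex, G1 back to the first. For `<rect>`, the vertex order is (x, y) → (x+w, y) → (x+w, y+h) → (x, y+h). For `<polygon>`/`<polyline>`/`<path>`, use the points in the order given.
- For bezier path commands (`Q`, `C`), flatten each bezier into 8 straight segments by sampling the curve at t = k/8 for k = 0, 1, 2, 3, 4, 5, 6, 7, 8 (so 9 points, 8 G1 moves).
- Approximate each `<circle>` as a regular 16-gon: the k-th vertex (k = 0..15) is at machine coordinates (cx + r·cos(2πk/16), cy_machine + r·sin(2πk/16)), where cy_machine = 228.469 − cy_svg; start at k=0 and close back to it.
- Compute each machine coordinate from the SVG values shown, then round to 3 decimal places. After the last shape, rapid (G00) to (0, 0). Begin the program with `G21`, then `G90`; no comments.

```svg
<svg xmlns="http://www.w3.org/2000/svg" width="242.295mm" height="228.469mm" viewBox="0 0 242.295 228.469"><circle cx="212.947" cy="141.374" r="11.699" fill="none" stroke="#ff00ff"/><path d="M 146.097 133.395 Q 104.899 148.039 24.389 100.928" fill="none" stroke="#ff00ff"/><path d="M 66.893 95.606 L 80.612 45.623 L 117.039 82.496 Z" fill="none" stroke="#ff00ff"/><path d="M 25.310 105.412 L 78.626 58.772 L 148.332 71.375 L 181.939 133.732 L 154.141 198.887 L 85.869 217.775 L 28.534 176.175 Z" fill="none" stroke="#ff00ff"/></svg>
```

1 u = 1 mm; y_m = 228.469 − y.

[1] `<circle>` circle, #ff00ff→cut S857 F887: (224.646,87.095) → (223.755,91.572) → (221.219,95.367) → (217.424,97.903) → (212.947,98.794) → (208.470,97.903) → (204.675,95.367) → (202.139,91.572) → (201.248,87.095) → (202.139,82.618) → (204.675,78.823) → (208.470,76.287) → (212.947,75.396) → (217.424,76.287) → (221.219,78.823) → (223.755,82.618) → (224.646,87.095) (closed)

[2] `<path>` quadratic bezier, #ff00ff→cut S857 F887: (146.097,95.074) → (135.183,92.378) → (123.041,91.612) → (109.670,92.775) → (95.071,95.869) → (79.243,100.892) → (62.187,107.845) → (43.902,116.728) → (24.389,127.541)

[3] `<path>` regular polygon, #ff00ff→cut S857 F887: (66.893,132.863) → (80.612,182.846) → (117.039,145.973) → (66.893,132.863) (closed)

[4] `<path>` regular polygon, #ff00ff→cut S857 F887: (25.310,123.057) → (78.626,169.697) → (148.332,157.094) → (181.939,94.737) → (154.141,29.582) → (85.869,10.694) → (28.534,52.294) → (25.310,123.057) (closed)

G21
G90
G00 X224.646 Y87.095
M3 S857
G01 X223.755 Y91.572 F887
G01 X221.219 Y95.367
G01 X217.424 Y97.903
G01 X212.947 Y98.794
G01 X208.470 Y97.903
G01 X204.675 Y95.367
G01 X202.139 Y91.572
G01 X201.248 Y87.095
G01 X202.139 Y82.618
G01 X204.675 Y78.823
G01 X208.470 Y76.287
G01 X212.947 Y75.396
G01 X217.424 Y76.287
G01 X221.219 Y78.823
G01 X223.755 Y82.618
G01 X224.646 Y87.095
M5
G00 X146.097 Y95.074
M3 S857
G01 X135.183 Y92.378 F887
G01 X123.041 Y91.612
G01 X109.670 Y92.775
G01 X95.071 Y95.869
G01 X79.243 Y100.892
G01 X62.187 Y107.845
G01 X43.902 Y116.728
G01 X24.389 Y127.541
M5
G00 X66.893 Y132.863
M3 S857
G01 X80.612 Y182.846 F887
G01 X117.039 Y145.973
G01 X66.893 Y132.863
M5
G00 X25.310 Y123.057
M3 S857
G01 X78.626 Y169.697 F887
G01 X148.332 Y157.094
G01 X181.939 Y94.737
G01 X154.141 Y29.582
G01 X85.869 Y10.694
G01 X28.534 Y52.294
G01 X25.310 Y123.057
M5
G00 X0.000 Y0.000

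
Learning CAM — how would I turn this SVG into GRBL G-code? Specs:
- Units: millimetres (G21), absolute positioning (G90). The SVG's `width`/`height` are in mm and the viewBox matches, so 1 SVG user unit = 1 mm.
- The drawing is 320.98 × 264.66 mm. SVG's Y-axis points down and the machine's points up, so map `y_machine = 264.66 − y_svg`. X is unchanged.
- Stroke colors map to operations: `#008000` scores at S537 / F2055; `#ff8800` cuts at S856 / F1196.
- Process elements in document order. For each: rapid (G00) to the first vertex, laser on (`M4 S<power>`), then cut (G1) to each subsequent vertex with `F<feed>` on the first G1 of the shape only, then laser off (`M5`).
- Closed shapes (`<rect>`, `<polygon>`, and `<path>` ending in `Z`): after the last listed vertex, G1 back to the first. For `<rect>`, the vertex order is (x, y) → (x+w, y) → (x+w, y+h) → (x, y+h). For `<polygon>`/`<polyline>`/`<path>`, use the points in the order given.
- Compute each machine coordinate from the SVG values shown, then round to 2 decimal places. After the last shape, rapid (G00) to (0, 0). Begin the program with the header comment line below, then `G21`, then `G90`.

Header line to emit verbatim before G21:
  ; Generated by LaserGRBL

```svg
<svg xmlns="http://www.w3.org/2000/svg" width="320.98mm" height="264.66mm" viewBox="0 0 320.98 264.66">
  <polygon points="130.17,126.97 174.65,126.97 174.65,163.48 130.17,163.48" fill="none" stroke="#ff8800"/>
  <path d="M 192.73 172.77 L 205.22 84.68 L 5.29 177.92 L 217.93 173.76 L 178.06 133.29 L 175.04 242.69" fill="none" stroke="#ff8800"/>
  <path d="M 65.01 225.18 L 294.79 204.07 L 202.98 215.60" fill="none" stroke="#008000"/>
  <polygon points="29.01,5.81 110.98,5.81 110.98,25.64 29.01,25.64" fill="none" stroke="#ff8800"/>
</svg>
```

viewBox `0 0 320.98 264.66` with mm width/height → 1 unit = 1 mm. Flip: y_m = 264.66 − y_svg.

**Shape 1** — `<polygon>` rectangle, stroke `#ff8800` → cut (S856, F1196). Machine vertices: (130.17,137.69) → (174.65,137.69) → (174.65,101.18) → (130.17,101.18) → (130.17,137.69). Closed: final G1 returns to the first vertex.

**Shape 2** — `<path>` open polyline, stroke `#ff8800` → cut (S856, F1196). Machine vertices: (192.73,91.89) → (205.22,179.98) → (5.29,86.74) → (217.93,90.90) → (178.06,131.37) → (175.04,21.97). Open path.

**Shape 3** — `<path>` open polyline, stroke `#008000` → score (S537, F2055). Machine vertices: (65.01,39.48) → (294.79,60.59) → (202.98,49.06). Open path.

**Shape 4** — `<polygon>` rectangle, stroke `#ff8800` → cut (S856, F1196). Machine vertices: (29.01,258.85) → (110.98,258.85) → (110.98,239.02) → (29.01,239.02) → (29.01,258.85). Closed: final G1 returns to the first vertex.

; Generated by LaserGRBL
G21
G90
G00 X130.17 Y137.69
M4 S856
G1 X174.65 Y137.69 F1196
G1 X174.65 Y101.18
G1 X130.17 Y101.18
G1 X130.17 Y137.69
M5
G00 X192.73 Y91.89
M4 S856
G1 X205.22 Y179.98 F1196
G1 X5.29 Y86.74
G1 X217.93 Y90.90
G1 X178.06 Y131.37
G1 X175.04 Y21.97
M5
G00 X65.01 Y39.48
M4 S537
G1 X294.79 Y60.59 F2055
G1 X202.98 Y49.06
M5
G00 X29.01 Y258.85
M4 S856
G1 X110.98 Y258.85 F1196
G1 X110.98 Y239.02
G1 X29.01 Y239.02
G1 X29.01 Y258.85
M5
G00 X0.00 Y0.00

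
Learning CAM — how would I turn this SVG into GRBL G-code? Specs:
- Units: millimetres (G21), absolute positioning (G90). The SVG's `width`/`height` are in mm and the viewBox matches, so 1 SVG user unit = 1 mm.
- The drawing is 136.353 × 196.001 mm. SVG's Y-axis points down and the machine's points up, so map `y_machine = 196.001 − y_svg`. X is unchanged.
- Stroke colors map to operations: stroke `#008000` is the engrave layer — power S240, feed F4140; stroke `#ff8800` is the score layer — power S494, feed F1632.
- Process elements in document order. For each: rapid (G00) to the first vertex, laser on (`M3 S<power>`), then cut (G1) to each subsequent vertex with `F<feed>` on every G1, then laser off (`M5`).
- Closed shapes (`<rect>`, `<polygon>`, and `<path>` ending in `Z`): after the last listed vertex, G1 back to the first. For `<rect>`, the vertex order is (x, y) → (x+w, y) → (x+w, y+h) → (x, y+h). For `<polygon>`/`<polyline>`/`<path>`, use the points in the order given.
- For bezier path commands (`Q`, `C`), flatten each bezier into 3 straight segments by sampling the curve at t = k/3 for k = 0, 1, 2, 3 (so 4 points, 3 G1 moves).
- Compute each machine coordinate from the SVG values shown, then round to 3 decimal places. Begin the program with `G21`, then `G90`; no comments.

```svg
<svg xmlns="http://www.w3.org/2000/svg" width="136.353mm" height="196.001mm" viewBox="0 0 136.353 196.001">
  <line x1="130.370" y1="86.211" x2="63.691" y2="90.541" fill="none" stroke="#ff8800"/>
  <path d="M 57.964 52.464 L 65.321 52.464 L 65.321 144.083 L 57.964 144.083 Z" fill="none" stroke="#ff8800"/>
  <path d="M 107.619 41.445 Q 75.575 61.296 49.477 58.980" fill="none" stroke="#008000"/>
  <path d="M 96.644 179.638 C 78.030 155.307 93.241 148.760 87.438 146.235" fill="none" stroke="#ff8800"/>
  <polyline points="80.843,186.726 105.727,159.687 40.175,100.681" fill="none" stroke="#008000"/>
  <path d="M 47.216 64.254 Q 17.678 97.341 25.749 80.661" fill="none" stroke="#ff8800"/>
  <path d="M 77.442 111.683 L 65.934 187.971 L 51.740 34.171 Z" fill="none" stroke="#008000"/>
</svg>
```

G21
G90
G00 X130.370 Y109.790
M3 S494
G1 X63.691 Y105.460 F1632
M5
G00 X57.964 Y143.537
M3 S494
G1 X65.321 Y143.537 F1632
G1 X65.321 Y51.918 F1632
G1 X57.964 Y51.918 F1632
G1 X57.964 Y143.537 F1632
M5
G00 X107.619 Y154.556
M3 S240
G1 X86.917 Y143.785 F4140
G1 X67.536 Y137.940 F4140
G1 X49.477 Y137.021 F4140
M5
G00 X96.644 Y16.363
M3 S494
G1 X87.274 Y35.276 F1632
G1 X88.267 Y45.391 F1632
G1 X87.438 Y49.766 F1632
M5
G00 X80.843 Y9.275
M3 S240
G1 X105.727 Y36.314 F4140
G1 X40.175 Y95.320 F4140
M5
G00 X47.216 Y131.747
M3 S494
G1 X31.703 Y115.219 F1632
G1 X24.547 Y109.750 F1632
G1 X25.749 Y115.340 F1632
M5
G00 X77.442 Y84.318
M3 S240
G1 X65.934 Y8.030 F4140
G1 X51.740 Y161.830 F4140
G1 X77.442 Y84.318 F4140
M5

1 u = 1 mm; y_m = 196.001 − y.

[1] `<line>` line segment, #ff8800→score S494 F1632: (130.370,109.790) → (63.691,105.460)

[2] `<path>` rectangle, #ff8800→score S494 F1632: (57.964,143.537) → (65.321,143.537) → (65.321,51.918) → (57.964,51.918) → (57.964,143.537) (closed)

[3] `<path>` quadratic bezier, #008000→engrave S240 F4140: (107.619,154.556) → (86.917,143.785) → (67.536,137.940) → (49.477,137.021)

[4] `<path>` cubic bezier, #ff8800→score S494 F1632: (96.644,16.363) → (87.274,35.276) → (88.267,45.391) → (87.438,49.766)

[5] `<polyline>` open polyline, #008000→engrave S240 F4140: (80.843,9.275) → (105.727,36.314) → (40.175,95.320)

[6] `<path>` quadratic bezier, #ff8800→score S494 F1632: (47.216,131.747) → (31.703,115.219) → (24.547,109.750) → (25.749,115.340)

[7] `<path>` closed polygon, #008000→engrave S240 F4140: (77.442,84.318) → (65.934,8.030) → (51.740,161.830) → (77.442,84.318) (closed)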